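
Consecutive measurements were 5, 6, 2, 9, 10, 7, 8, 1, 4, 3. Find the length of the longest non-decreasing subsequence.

Track the smallest tail for each achievable length (allowing ties):
5 → extends → [5]
6 → extends → [5, 6]
2 → replaces 5 → [2, 6]
9 → extends → [2, 6, 9]
10 → extends → [2, 6, 9, 10]
7 → replaces 9 → [2, 6, 7, 10]
8 → replaces 10 → [2, 6, 7, 8]
1 → replaces 2 → [1, 6, 7, 8]
4 → replaces 6 → [1, 4, 7, 8]
3 → replaces 4 → [1, 3, 7, 8]
Four tails, so the longest non-decreasing subsequence has length 4 (e.g. 5, 6, 9, 10).

4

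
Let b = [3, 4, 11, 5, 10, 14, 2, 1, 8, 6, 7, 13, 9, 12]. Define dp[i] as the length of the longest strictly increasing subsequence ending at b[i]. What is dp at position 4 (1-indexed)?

3

dp[i] = 1 + max{dp[j] : j<i, b[j]<b[i]} (or 1 if no such j):
i:      1  2  3  4  5  6  7  8  9 10 11 12 13 14
b[i]:   3  4 11  5 10 14  2  1  8  6  7 13  9 12
dp:     1  2  3  3  4  5  1  1  4  4  5  6  6  7
At index 4 the value is 3.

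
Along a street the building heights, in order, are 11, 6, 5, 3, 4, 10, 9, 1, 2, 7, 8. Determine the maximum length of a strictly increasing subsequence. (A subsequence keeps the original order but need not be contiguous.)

Let dp[i] be the length of the longest such subsequence ending at index i:
i:      1  2  3  4  5  6  7  8  9 10 11
a[i]:  11  6  5  3  4 10  9  1  2  7  8
dp:     1  1  1  1  2  3  3  1  2  3  4
Maximum dp value is 4.

4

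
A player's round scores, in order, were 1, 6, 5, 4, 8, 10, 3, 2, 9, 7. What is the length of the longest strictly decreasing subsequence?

Negate each value so 'decreasing' becomes 'increasing', then run patience tails on the negated sequence:
-1 → extends → [-1]
-6 → replaces -1 → [-6]
-5 → extends → [-6, -5]
-4 → extends → [-6, -5, -4]
-8 → replaces -6 → [-8, -5, -4]
-10 → replaces -8 → [-10, -5, -4]
-3 → extends → [-10, -5, -4, -3]
-2 → extends → [-10, -5, -4, -3, -2]
-9 → replaces -5 → [-10, -9, -4, -3, -2]
-7 → replaces -4 → [-10, -9, -7, -3, -2]
Five tails, so the longest strictly decreasing subsequence of the original has length 5.

5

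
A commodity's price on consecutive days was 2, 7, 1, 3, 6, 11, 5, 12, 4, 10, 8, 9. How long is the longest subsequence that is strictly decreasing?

4

Negate each value so 'decreasing' becomes 'increasing', then run patience tails on the negated sequence:
-2 → extends → [-2]
-7 → replaces -2 → [-7]
-1 → extends → [-7, -1]
-3 → replaces -1 → [-7, -3]
-6 → replaces -3 → [-7, -6]
-11 → replaces -7 → [-11, -6]
-5 → extends → [-11, -6, -5]
-12 → replaces -11 → [-12, -6, -5]
-4 → extends → [-12, -6, -5, -4]
-10 → replaces -6 → [-12, -10, -5, -4]
-8 → replaces -5 → [-12, -10, -8, -4]
-9 → replaces -8 → [-12, -10, -9, -4]
Four tails, so the longest strictly decreasing subsequence of the original has length 4.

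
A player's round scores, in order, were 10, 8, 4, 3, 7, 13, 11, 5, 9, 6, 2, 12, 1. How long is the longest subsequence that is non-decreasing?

Let dp[i] be the length of the longest such subsequence ending at index i:
i:      1  2  3  4  5  6  7  8  9 10 11 12 13
a[i]:  10  8  4  3  7 13 11  5  9  6  2 12  1
dp:     1  1  1  1  2  3  3  2  3  3  1  4  1
Maximum dp value is 4.

4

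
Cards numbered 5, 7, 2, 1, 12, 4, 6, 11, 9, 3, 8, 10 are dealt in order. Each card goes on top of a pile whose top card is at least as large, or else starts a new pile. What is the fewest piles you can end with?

5

Place each on the leftmost legal pile:
5 → new pile 1 (tops now [5])
7 → new pile 2 (tops now [5, 7])
2 → pile 1 (tops now [2, 7])
1 → pile 1 (tops now [1, 7])
12 → new pile 3 (tops now [1, 7, 12])
4 → pile 2 (tops now [1, 4, 12])
6 → pile 3 (tops now [1, 4, 6])
11 → new pile 4 (tops now [1, 4, 6, 11])
9 → pile 4 (tops now [1, 4, 6, 9])
3 → pile 2 (tops now [1, 3, 6, 9])
8 → pile 4 (tops now [1, 3, 6, 8])
10 → new pile 5 (tops now [1, 3, 6, 8, 10])
Five piles.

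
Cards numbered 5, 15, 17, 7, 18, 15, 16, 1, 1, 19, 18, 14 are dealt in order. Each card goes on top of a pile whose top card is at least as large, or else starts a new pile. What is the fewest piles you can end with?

Place each on the leftmost legal pile:
5 → new pile 1 (tops now [5])
15 → new pile 2 (tops now [5, 15])
17 → new pile 3 (tops now [5, 15, 17])
7 → pile 2 (tops now [5, 7, 17])
18 → new pile 4 (tops now [5, 7, 17, 18])
15 → pile 3 (tops now [5, 7, 15, 18])
16 → pile 4 (tops now [5, 7, 15, 16])
1 → pile 1 (tops now [1, 7, 15, 16])
1 → pile 1 (tops now [1, 7, 15, 16])
19 → new pile 5 (tops now [1, 7, 15, 16, 19])
18 → pile 5 (tops now [1, 7, 15, 16, 18])
14 → pile 3 (tops now [1, 7, 14, 16, 18])
Five piles.

5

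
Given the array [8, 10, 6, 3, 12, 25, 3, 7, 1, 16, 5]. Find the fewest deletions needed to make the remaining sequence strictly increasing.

7

Fewest deletions = n − (longest strictly increasing subsequence).
i:      1  2  3  4  5  6  7  8  9 10 11
a[i]:   8 10  6  3 12 25  3  7  1 16  5
dp:     1  2  1  1  3  4  1  2  1  4  2
max dp = 4, so deletions = 11 − 4 = 7.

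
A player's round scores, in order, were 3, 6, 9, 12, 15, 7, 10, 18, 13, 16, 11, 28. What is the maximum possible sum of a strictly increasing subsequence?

Let S[i] be the best sum of a strictly increasing subsequence ending at i:
i:      1  2  3  4  5  6  7  8  9 10 11 12
a[i]:   3  6  9 12 15  7 10 18 13 16 11 28
S:      3  9 18 30 45 16 28 63 43 61 39 91
Maximum is 91 (e.g. 3 + 6 + 9 + 12 + 15 + 18 + 28).

91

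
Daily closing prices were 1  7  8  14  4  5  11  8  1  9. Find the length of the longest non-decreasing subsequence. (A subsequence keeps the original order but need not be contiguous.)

5

Track the smallest tail for each achievable length (allowing ties):
1 → extends → [1]
7 → extends → [1, 7]
8 → extends → [1, 7, 8]
14 → extends → [1, 7, 8, 14]
4 → replaces 7 → [1, 4, 8, 14]
5 → replaces 8 → [1, 4, 5, 14]
11 → replaces 14 → [1, 4, 5, 11]
8 → replaces 11 → [1, 4, 5, 8]
1 → replaces 4 → [1, 1, 5, 8]
9 → extends → [1, 1, 5, 8, 9]
Five tails, so the longest non-decreasing subsequence has length 5 (e.g. 1, 7, 8, 8, 9).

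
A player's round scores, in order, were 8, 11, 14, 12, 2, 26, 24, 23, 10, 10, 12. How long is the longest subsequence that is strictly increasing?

Track the smallest tail for each achievable length (strict):
8 → extends → [8]
11 → extends → [8, 11]
14 → extends → [8, 11, 14]
12 → replaces 14 → [8, 11, 12]
2 → replaces 8 → [2, 11, 12]
26 → extends → [2, 11, 12, 26]
24 → replaces 26 → [2, 11, 12, 24]
23 → replaces 24 → [2, 11, 12, 23]
10 → replaces 11 → [2, 10, 12, 23]
10 → already a tail → [2, 10, 12, 23]
12 → already a tail → [2, 10, 12, 23]
Four tails, so the longest strictly increasing subsequence has length 4 (e.g. 8, 11, 14, 26).

4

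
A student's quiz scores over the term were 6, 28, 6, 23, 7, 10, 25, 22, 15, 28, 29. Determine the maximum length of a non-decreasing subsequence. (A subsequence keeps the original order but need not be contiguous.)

7

Let dp[i] be the length of the longest such subsequence ending at index i:
i:      1  2  3  4  5  6  7  8  9 10 11
a[i]:   6 28  6 23  7 10 25 22 15 28 29
dp:     1  2  2  3  3  4  5  5  5  6  7
Maximum dp value is 7.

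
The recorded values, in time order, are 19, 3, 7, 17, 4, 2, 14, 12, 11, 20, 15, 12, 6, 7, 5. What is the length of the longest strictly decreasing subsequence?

7

Negate each value so 'decreasing' becomes 'increasing', then run patience tails on the negated sequence:
-19 → extends → [-19]
-3 → extends → [-19, -3]
-7 → replaces -3 → [-19, -7]
-17 → replaces -7 → [-19, -17]
-4 → extends → [-19, -17, -4]
-2 → extends → [-19, -17, -4, -2]
-14 → replaces -4 → [-19, -17, -14, -2]
-12 → replaces -2 → [-19, -17, -14, -12]
-11 → extends → [-19, -17, -14, -12, -11]
-20 → replaces -19 → [-20, -17, -14, -12, -11]
-15 → replaces -14 → [-20, -17, -15, -12, -11]
-12 → already a tail → [-20, -17, -15, -12, -11]
-6 → extends → [-20, -17, -15, -12, -11, -6]
-7 → replaces -6 → [-20, -17, -15, -12, -11, -7]
-5 → extends → [-20, -17, -15, -12, -11, -7, -5]
Seven tails, so the longest strictly decreasing subsequence of the original has length 7.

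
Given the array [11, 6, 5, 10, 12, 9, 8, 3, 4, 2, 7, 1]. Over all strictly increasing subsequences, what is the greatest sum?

28

Let S[i] be the best sum of a strictly increasing subsequence ending at i:
i:      1  2  3  4  5  6  7  8  9 10 11 12
a[i]:  11  6  5 10 12  9  8  3  4  2  7  1
S:     11  6  5 16 28 15 14  3  7  2 14  1
Maximum is 28 (e.g. 6 + 10 + 12).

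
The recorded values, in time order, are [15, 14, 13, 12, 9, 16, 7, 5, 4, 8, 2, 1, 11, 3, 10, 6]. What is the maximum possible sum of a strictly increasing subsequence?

31

Let S[i] be the best sum of a strictly increasing subsequence ending at i:
i:      1  2  3  4  5  6  7  8  9 10 11 12 13 14 15 16
a[i]:  15 14 13 12  9 16  7  5  4  8  2  1 11  3 10  6
S:     15 14 13 12  9 31  7  5  4 15  2  1 26  5 25 11
Maximum is 31 (e.g. 15 + 16).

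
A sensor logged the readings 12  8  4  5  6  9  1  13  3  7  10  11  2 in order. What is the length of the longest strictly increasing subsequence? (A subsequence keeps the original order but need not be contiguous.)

Let dp[i] be the length of the longest such subsequence ending at index i:
i:      1  2  3  4  5  6  7  8  9 10 11 12 13
a[i]:  12  8  4  5  6  9  1 13  3  7 10 11  2
dp:     1  1  1  2  3  4  1  5  2  4  5  6  2
Maximum dp value is 6.

6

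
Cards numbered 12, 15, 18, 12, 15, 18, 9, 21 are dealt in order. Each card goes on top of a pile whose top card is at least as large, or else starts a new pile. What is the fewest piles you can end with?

4

Place each on the leftmost legal pile:
12 → new pile 1 (tops now [12])
15 → new pile 2 (tops now [12, 15])
18 → new pile 3 (tops now [12, 15, 18])
12 → pile 1 (tops now [12, 15, 18])
15 → pile 2 (tops now [12, 15, 18])
18 → pile 3 (tops now [12, 15, 18])
9 → pile 1 (tops now [9, 15, 18])
21 → new pile 4 (tops now [9, 15, 18, 21])
Four piles.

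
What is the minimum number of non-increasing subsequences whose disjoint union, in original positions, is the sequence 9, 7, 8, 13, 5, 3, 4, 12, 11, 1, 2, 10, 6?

The minimum number of non-increasing subsequences covering a sequence equals the length of its longest strictly increasing subsequence.
LIS length is 3 (e.g. 7, 8, 13), so 3 piles are needed.

3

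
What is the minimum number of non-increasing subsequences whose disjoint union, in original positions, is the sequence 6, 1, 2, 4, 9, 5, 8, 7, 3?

The minimum number of non-increasing subsequences covering a sequence equals the length of its longest strictly increasing subsequence.
LIS length is 5 (e.g. 1, 2, 4, 5, 8), so 5 piles are needed.

5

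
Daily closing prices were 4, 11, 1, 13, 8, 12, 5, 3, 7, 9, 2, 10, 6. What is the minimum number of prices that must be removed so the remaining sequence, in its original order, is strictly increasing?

8

Fewest deletions = n − (longest strictly increasing subsequence).
Patience tails:
4 → extends → [4]
11 → extends → [4, 11]
1 → replaces 4 → [1, 11]
13 → extends → [1, 11, 13]
8 → replaces 11 → [1, 8, 13]
12 → replaces 13 → [1, 8, 12]
5 → replaces 8 → [1, 5, 12]
3 → replaces 5 → [1, 3, 12]
7 → replaces 12 → [1, 3, 7]
9 → extends → [1, 3, 7, 9]
2 → replaces 3 → [1, 2, 7, 9]
10 → extends → [1, 2, 7, 9, 10]
6 → replaces 7 → [1, 2, 6, 9, 10]
Longest strictly increasing subsequence has length 5, so deletions = 13 − 5 = 8.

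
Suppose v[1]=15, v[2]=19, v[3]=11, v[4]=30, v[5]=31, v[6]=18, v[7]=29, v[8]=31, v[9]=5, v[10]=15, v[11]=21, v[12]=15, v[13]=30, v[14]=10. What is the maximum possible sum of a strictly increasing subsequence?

95

Let S[i] be the best sum of a strictly increasing subsequence ending at i:
i:      1  2  3  4  5  6  7  8  9 10 11 12 13 14
v[i]:  15 19 11 30 31 18 29 31  5 15 21 15 30 10
S:     15 34 11 64 95 33 63 95  5 26 55 26 93 15
Maximum is 95 (e.g. 15 + 19 + 30 + 31).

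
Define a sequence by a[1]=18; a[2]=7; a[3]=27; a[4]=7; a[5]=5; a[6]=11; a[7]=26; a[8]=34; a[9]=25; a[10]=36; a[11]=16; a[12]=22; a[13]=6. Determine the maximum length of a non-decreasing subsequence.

Track the smallest tail for each achievable length (allowing ties):
18 → extends → [18]
7 → replaces 18 → [7]
27 → extends → [7, 27]
7 → replaces 27 → [7, 7]
5 → replaces 7 → [5, 7]
11 → extends → [5, 7, 11]
26 → extends → [5, 7, 11, 26]
34 → extends → [5, 7, 11, 26, 34]
25 → replaces 26 → [5, 7, 11, 25, 34]
36 → extends → [5, 7, 11, 25, 34, 36]
16 → replaces 25 → [5, 7, 11, 16, 34, 36]
22 → replaces 34 → [5, 7, 11, 16, 22, 36]
6 → replaces 7 → [5, 6, 11, 16, 22, 36]
Six tails, so the longest non-decreasing subsequence has length 6 (e.g. 7, 7, 11, 26, 34, 36).

6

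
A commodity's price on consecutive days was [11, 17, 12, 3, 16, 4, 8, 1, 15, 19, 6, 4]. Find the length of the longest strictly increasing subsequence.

5

Track the smallest tail for each achievable length (strict):
11 → extends → [11]
17 → extends → [11, 17]
12 → replaces 17 → [11, 12]
3 → replaces 11 → [3, 12]
16 → extends → [3, 12, 16]
4 → replaces 12 → [3, 4, 16]
8 → replaces 16 → [3, 4, 8]
1 → replaces 3 → [1, 4, 8]
15 → extends → [1, 4, 8, 15]
19 → extends → [1, 4, 8, 15, 19]
6 → replaces 8 → [1, 4, 6, 15, 19]
4 → already a tail → [1, 4, 6, 15, 19]
Five tails, so the longest strictly increasing subsequence has length 5 (e.g. 3, 4, 8, 15, 19).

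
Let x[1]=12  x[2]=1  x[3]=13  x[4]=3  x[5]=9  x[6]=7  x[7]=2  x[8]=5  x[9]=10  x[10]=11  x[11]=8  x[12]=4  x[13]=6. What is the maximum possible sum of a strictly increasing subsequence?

Let S[i] be the best sum of a strictly increasing subsequence ending at i:
i:      1  2  3  4  5  6  7  8  9 10 11 12 13
x[i]:  12  1 13  3  9  7  2  5 10 11  8  4  6
S:     12  1 25  4 13 11  3  9 23 34 19  8 15
Maximum is 34 (e.g. 1 + 3 + 9 + 10 + 11).

34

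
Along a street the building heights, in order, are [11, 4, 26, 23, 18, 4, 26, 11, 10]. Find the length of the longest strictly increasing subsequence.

3

Let dp[i] be the length of the longest such subsequence ending at index i:
i:      1  2  3  4  5  6  7  8  9
a[i]:  11  4 26 23 18  4 26 11 10
dp:     1  1  2  2  2  1  3  2  2
Maximum dp value is 3.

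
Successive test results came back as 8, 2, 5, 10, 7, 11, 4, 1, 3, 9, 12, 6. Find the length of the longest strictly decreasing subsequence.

Let dp[i] be the longest strictly decreasing subsequence ending at i:
i:      1  2  3  4  5  6  7  8  9 10 11 12
a[i]:   8  2  5 10  7 11  4  1  3  9 12  6
dp:     1  2  2  1  2  1  3  4  4  2  1  3
Maximum is 4.

4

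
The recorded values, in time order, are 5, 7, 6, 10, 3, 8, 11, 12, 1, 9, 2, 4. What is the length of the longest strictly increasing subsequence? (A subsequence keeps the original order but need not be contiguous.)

Track the smallest tail for each achievable length (strict):
5 → extends → [5]
7 → extends → [5, 7]
6 → replaces 7 → [5, 6]
10 → extends → [5, 6, 10]
3 → replaces 5 → [3, 6, 10]
8 → replaces 10 → [3, 6, 8]
11 → extends → [3, 6, 8, 11]
12 → extends → [3, 6, 8, 11, 12]
1 → replaces 3 → [1, 6, 8, 11, 12]
9 → replaces 11 → [1, 6, 8, 9, 12]
2 → replaces 6 → [1, 2, 8, 9, 12]
4 → replaces 8 → [1, 2, 4, 9, 12]
Five tails, so the longest strictly increasing subsequence has length 5 (e.g. 5, 7, 10, 11, 12).

5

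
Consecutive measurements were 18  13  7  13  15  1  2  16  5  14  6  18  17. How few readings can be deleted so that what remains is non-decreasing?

Fewest deletions = n − (longest non-decreasing subsequence).
i:      1  2  3  4  5  6  7  8  9 10 11 12 13
a[i]:  18 13  7 13 15  1  2 16  5 14  6 18 17
dp:     1  1  1  2  3  1  2  4  3  4  4  5  5
max dp = 5, so deletions = 13 − 5 = 8.

8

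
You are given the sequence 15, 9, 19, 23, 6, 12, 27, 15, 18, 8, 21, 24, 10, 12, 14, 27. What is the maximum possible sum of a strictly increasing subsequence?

Let S[i] be the best sum of a strictly increasing subsequence ending at i:
i:       1   2   3   4   5   6   7   8   9  10  11  12  13  14  15  16
a[i]:   15   9  19  23   6  12  27  15  18   8  21  24  10  12  14  27
S:      15   9  34  57   6  21  84  36  54  14  75  99  24  36  50 126
Maximum is 126 (e.g. 9 + 12 + 15 + 18 + 21 + 24 + 27).

126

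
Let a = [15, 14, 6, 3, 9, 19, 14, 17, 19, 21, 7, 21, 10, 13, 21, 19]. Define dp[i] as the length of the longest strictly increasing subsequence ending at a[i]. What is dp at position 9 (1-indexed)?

dp[i] = 1 + max{dp[j] : j<i, a[j]<a[i]} (or 1 if no such j):
i:      1  2  3  4  5  6  7  8  9 10 11 12 13 14 15 16
a[i]:  15 14  6  3  9 19 14 17 19 21  7 21 10 13 21 19
dp:     1  1  1  1  2  3  3  4  5  6  2  6  3  4  6  5
At index 9 the value is 5.

5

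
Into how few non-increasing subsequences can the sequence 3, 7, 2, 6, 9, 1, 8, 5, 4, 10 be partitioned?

Place each on the leftmost legal pile:
3 → new pile 1 (tops now [3])
7 → new pile 2 (tops now [3, 7])
2 → pile 1 (tops now [2, 7])
6 → pile 2 (tops now [2, 6])
9 → new pile 3 (tops now [2, 6, 9])
1 → pile 1 (tops now [1, 6, 9])
8 → pile 3 (tops now [1, 6, 8])
5 → pile 2 (tops now [1, 5, 8])
4 → pile 2 (tops now [1, 4, 8])
10 → new pile 4 (tops now [1, 4, 8, 10])
Four piles.

4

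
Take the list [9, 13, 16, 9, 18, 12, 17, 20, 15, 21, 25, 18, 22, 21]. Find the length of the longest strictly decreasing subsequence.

Let dp[i] be the longest strictly decreasing subsequence ending at i:
i:      1  2  3  4  5  6  7  8  9 10 11 12 13 14
a[i]:   9 13 16  9 18 12 17 20 15 21 25 18 22 21
dp:     1  1  1  2  1  2  2  1  3  1  1  2  2  3
Maximum is 3.

3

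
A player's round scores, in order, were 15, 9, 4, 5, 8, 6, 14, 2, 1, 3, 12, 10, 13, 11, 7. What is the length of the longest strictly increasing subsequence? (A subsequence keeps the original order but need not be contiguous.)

Let dp[i] be the length of the longest such subsequence ending at index i:
i:      1  2  3  4  5  6  7  8  9 10 11 12 13 14 15
a[i]:  15  9  4  5  8  6 14  2  1  3 12 10 13 11  7
dp:     1  1  1  2  3  3  4  1  1  2  4  4  5  5  4
Maximum dp value is 5.

5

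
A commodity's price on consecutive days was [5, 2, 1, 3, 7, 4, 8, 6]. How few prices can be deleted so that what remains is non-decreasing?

Fewest deletions = n − (longest non-decreasing subsequence).
Patience tails:
5 → extends → [5]
2 → replaces 5 → [2]
1 → replaces 2 → [1]
3 → extends → [1, 3]
7 → extends → [1, 3, 7]
4 → replaces 7 → [1, 3, 4]
8 → extends → [1, 3, 4, 8]
6 → replaces 8 → [1, 3, 4, 6]
Longest non-decreasing subsequence has length 4, so deletions = 8 − 4 = 4.

4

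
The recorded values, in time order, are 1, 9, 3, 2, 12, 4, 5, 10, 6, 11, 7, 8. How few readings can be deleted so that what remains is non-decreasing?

5

Fewest deletions = n − (longest non-decreasing subsequence).
i:      1  2  3  4  5  6  7  8  9 10 11 12
a[i]:   1  9  3  2 12  4  5 10  6 11  7  8
dp:     1  2  2  2  3  3  4  5  5  6  6  7
max dp = 7, so deletions = 12 − 7 = 5.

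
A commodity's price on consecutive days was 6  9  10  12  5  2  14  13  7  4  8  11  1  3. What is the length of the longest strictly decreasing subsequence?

5

Let dp[i] be the longest strictly decreasing subsequence ending at i:
i:      1  2  3  4  5  6  7  8  9 10 11 12 13 14
a[i]:   6  9 10 12  5  2 14 13  7  4  8 11  1  3
dp:     1  1  1  1  2  3  1  2  3  4  3  3  5  5
Maximum is 5.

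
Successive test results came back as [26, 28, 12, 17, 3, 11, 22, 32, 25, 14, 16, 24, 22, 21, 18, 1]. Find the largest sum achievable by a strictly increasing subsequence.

86

Let S[i] be the best sum of a strictly increasing subsequence ending at i:
i:      1  2  3  4  5  6  7  8  9 10 11 12 13 14 15 16
a[i]:  26 28 12 17  3 11 22 32 25 14 16 24 22 21 18  1
S:     26 54 12 29  3 14 51 86 76 28 44 75 66 65 62  1
Maximum is 86 (e.g. 26 + 28 + 32).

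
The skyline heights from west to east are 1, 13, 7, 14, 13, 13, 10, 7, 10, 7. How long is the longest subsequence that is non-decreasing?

4

Let dp[i] be the length of the longest such subsequence ending at index i:
i:      1  2  3  4  5  6  7  8  9 10
a[i]:   1 13  7 14 13 13 10  7 10  7
dp:     1  2  2  3  3  4  3  3  4  4
Maximum dp value is 4.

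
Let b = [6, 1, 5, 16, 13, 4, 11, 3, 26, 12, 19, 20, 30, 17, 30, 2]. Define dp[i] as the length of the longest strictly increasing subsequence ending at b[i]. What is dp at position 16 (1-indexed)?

2

dp[i] = 1 + max{dp[j] : j<i, b[j]<b[i]} (or 1 if no such j):
i:      1  2  3  4  5  6  7  8  9 10 11 12 13 14 15 16
b[i]:   6  1  5 16 13  4 11  3 26 12 19 20 30 17 30  2
dp:     1  1  2  3  3  2  3  2  4  4  5  6  7  5  7  2
At index 16 the value is 2.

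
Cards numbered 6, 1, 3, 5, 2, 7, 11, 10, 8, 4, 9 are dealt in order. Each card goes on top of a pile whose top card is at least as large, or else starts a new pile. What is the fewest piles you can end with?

Place each on the leftmost legal pile:
6 → new pile 1 (tops now [6])
1 → pile 1 (tops now [1])
3 → new pile 2 (tops now [1, 3])
5 → new pile 3 (tops now [1, 3, 5])
2 → pile 2 (tops now [1, 2, 5])
7 → new pile 4 (tops now [1, 2, 5, 7])
11 → new pile 5 (tops now [1, 2, 5, 7, 11])
10 → pile 5 (tops now [1, 2, 5, 7, 10])
8 → pile 5 (tops now [1, 2, 5, 7, 8])
4 → pile 3 (tops now [1, 2, 4, 7, 8])
9 → new pile 6 (tops now [1, 2, 4, 7, 8, 9])
Six piles.

6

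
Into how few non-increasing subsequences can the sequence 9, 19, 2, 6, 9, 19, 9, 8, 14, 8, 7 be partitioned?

The minimum number of non-increasing subsequences covering a sequence equals the length of its longest strictly increasing subsequence.
LIS length is 4 (e.g. 2, 6, 9, 19), so 4 piles are needed.

4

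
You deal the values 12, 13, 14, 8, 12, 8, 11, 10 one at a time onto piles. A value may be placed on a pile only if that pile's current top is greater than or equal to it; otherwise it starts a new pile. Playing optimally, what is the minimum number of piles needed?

3

Place each on the leftmost legal pile:
12 → new pile 1 (tops now [12])
13 → new pile 2 (tops now [12, 13])
14 → new pile 3 (tops now [12, 13, 14])
8 → pile 1 (tops now [8, 13, 14])
12 → pile 2 (tops now [8, 12, 14])
8 → pile 1 (tops now [8, 12, 14])
11 → pile 2 (tops now [8, 11, 14])
10 → pile 2 (tops now [8, 10, 14])
Three piles.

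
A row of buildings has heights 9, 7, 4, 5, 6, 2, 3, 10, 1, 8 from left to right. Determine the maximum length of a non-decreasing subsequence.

Track the smallest tail for each achievable length (allowing ties):
9 → extends → [9]
7 → replaces 9 → [7]
4 → replaces 7 → [4]
5 → extends → [4, 5]
6 → extends → [4, 5, 6]
2 → replaces 4 → [2, 5, 6]
3 → replaces 5 → [2, 3, 6]
10 → extends → [2, 3, 6, 10]
1 → replaces 2 → [1, 3, 6, 10]
8 → replaces 10 → [1, 3, 6, 8]
Four tails, so the longest non-decreasing subsequence has length 4 (e.g. 4, 5, 6, 10).

4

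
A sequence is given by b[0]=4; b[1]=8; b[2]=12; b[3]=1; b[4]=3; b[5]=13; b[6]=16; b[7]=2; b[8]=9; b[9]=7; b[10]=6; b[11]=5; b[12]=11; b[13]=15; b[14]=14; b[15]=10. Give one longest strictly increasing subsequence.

4, 8, 12, 13, 16

Patience tails give the LIS length; then backtrack through the dp parents:
4 → extends → [4]
8 → extends → [4, 8]
12 → extends → [4, 8, 12]
1 → replaces 4 → [1, 8, 12]
3 → replaces 8 → [1, 3, 12]
13 → extends → [1, 3, 12, 13]
16 → extends → [1, 3, 12, 13, 16]
2 → replaces 3 → [1, 2, 12, 13, 16]
9 → replaces 12 → [1, 2, 9, 13, 16]
7 → replaces 9 → [1, 2, 7, 13, 16]
6 → replaces 7 → [1, 2, 6, 13, 16]
5 → replaces 6 → [1, 2, 5, 13, 16]
11 → replaces 13 → [1, 2, 5, 11, 16]
15 → replaces 16 → [1, 2, 5, 11, 15]
14 → replaces 15 → [1, 2, 5, 11, 14]
10 → replaces 11 → [1, 2, 5, 10, 14]
Length 5; one witness is 4, 8, 12, 13, 16.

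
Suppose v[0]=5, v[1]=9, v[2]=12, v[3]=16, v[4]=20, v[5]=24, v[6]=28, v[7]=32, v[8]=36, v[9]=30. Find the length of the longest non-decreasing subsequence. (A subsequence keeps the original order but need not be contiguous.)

9

Track the smallest tail for each achievable length (allowing ties):
5 → extends → [5]
9 → extends → [5, 9]
12 → extends → [5, 9, 12]
16 → extends → [5, 9, 12, 16]
20 → extends → [5, 9, 12, 16, 20]
24 → extends → [5, 9, 12, 16, 20, 24]
28 → extends → [5, 9, 12, 16, 20, 24, 28]
32 → extends → [5, 9, 12, 16, 20, 24, 28, 32]
36 → extends → [5, 9, 12, 16, 20, 24, 28, 32, 36]
30 → replaces 32 → [5, 9, 12, 16, 20, 24, 28, 30, 36]
Nine tails, so the longest non-decreasing subsequence has length 9 (e.g. 5, 9, 12, 16, 20, 24, 28, 32, 36).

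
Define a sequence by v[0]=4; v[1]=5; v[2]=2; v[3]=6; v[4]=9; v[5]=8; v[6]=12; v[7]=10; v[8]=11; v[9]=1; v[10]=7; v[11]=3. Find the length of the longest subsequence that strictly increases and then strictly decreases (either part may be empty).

inc[i] = longest strictly increasing subsequence ending at i; dec[i] = longest strictly decreasing subsequence starting at i:
i:      0  1  2  3  4  5  6  7  8  9 10 11
v[i]:   4  5  2  6  9  8 12 10 11  1  7  3
inc:    1  2  1  3  4  4  5  5  6  1  4  2
dec:    3  3  2  2  4  3  4  3  3  1  2  1
Best peak at i=6 (value 12): inc=5, dec=4, length 5+4−1 = 8.

8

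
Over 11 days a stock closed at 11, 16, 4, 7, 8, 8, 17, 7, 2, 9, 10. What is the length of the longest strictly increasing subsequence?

Track the smallest tail for each achievable length (strict):
11 → extends → [11]
16 → extends → [11, 16]
4 → replaces 11 → [4, 16]
7 → replaces 16 → [4, 7]
8 → extends → [4, 7, 8]
8 → already a tail → [4, 7, 8]
17 → extends → [4, 7, 8, 17]
7 → already a tail → [4, 7, 8, 17]
2 → replaces 4 → [2, 7, 8, 17]
9 → replaces 17 → [2, 7, 8, 9]
10 → extends → [2, 7, 8, 9, 10]
Five tails, so the longest strictly increasing subsequence has length 5 (e.g. 4, 7, 8, 9, 10).

5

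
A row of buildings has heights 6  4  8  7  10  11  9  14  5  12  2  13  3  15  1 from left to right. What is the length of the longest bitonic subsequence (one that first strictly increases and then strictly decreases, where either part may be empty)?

inc[i] = longest strictly increasing subsequence ending at i; dec[i] = longest strictly decreasing subsequence starting at i:
i:      1  2  3  4  5  6  7  8  9 10 11 12 13 14 15
a[i]:   6  4  8  7 10 11  9 14  5 12  2 13  3 15  1
inc:    1  1  2  2  3  4  3  5  2  5  1  6  2  7  1
dec:    4  3  5  4  5  5  4  4  3  3  2  3  2  2  1
Best peak at i=6 (value 11): inc=4, dec=5, length 4+5−1 = 8.

8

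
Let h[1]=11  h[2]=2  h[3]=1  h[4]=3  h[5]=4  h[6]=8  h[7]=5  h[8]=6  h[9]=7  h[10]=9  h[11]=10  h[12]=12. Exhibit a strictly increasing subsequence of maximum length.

2, 3, 4, 5, 6, 7, 9, 10, 12

Patience tails give the LIS length; then backtrack through the dp parents:
11 → extends → [11]
2 → replaces 11 → [2]
1 → replaces 2 → [1]
3 → extends → [1, 3]
4 → extends → [1, 3, 4]
8 → extends → [1, 3, 4, 8]
5 → replaces 8 → [1, 3, 4, 5]
6 → extends → [1, 3, 4, 5, 6]
7 → extends → [1, 3, 4, 5, 6, 7]
9 → extends → [1, 3, 4, 5, 6, 7, 9]
10 → extends → [1, 3, 4, 5, 6, 7, 9, 10]
12 → extends → [1, 3, 4, 5, 6, 7, 9, 10, 12]
Length 9; one witness is 2, 3, 4, 5, 6, 7, 9, 10, 12.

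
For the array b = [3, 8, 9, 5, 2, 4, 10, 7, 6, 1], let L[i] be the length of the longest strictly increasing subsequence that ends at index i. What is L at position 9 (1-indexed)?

3

dp[i] = 1 + max{dp[j] : j<i, b[j]<b[i]} (or 1 if no such j):
i:      1  2  3  4  5  6  7  8  9 10
b[i]:   3  8  9  5  2  4 10  7  6  1
dp:     1  2  3  2  1  2  4  3  3  1
At index 9 the value is 3.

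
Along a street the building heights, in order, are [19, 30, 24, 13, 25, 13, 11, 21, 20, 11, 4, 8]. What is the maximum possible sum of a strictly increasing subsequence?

Let S[i] be the best sum of a strictly increasing subsequence ending at i:
i:      1  2  3  4  5  6  7  8  9 10 11 12
a[i]:  19 30 24 13 25 13 11 21 20 11  4  8
S:     19 49 43 13 68 13 11 40 39 11  4 12
Maximum is 68 (e.g. 19 + 24 + 25).

68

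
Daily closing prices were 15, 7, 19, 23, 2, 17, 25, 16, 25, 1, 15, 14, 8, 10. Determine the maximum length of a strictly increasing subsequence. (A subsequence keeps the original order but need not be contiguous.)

Track the smallest tail for each achievable length (strict):
15 → extends → [15]
7 → replaces 15 → [7]
19 → extends → [7, 19]
23 → extends → [7, 19, 23]
2 → replaces 7 → [2, 19, 23]
17 → replaces 19 → [2, 17, 23]
25 → extends → [2, 17, 23, 25]
16 → replaces 17 → [2, 16, 23, 25]
25 → already a tail → [2, 16, 23, 25]
1 → replaces 2 → [1, 16, 23, 25]
15 → replaces 16 → [1, 15, 23, 25]
14 → replaces 15 → [1, 14, 23, 25]
8 → replaces 14 → [1, 8, 23, 25]
10 → replaces 23 → [1, 8, 10, 25]
Four tails, so the longest strictly increasing subsequence has length 4 (e.g. 15, 19, 23, 25).

4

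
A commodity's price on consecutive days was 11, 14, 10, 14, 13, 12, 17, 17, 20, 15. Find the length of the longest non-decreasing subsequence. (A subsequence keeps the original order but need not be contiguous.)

6

Track the smallest tail for each achievable length (allowing ties):
11 → extends → [11]
14 → extends → [11, 14]
10 → replaces 11 → [10, 14]
14 → extends → [10, 14, 14]
13 → replaces 14 → [10, 13, 14]
12 → replaces 13 → [10, 12, 14]
17 → extends → [10, 12, 14, 17]
17 → extends → [10, 12, 14, 17, 17]
20 → extends → [10, 12, 14, 17, 17, 20]
15 → replaces 17 → [10, 12, 14, 15, 17, 20]
Six tails, so the longest non-decreasing subsequence has length 6 (e.g. 11, 14, 14, 17, 17, 20).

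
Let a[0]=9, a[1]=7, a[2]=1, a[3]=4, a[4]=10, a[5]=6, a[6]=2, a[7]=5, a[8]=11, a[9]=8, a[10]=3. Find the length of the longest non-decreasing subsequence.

Let dp[i] be the length of the longest such subsequence ending at index i:
i:      0  1  2  3  4  5  6  7  8  9 10
a[i]:   9  7  1  4 10  6  2  5 11  8  3
dp:     1  1  1  2  3  3  2  3  4  4  3
Maximum dp value is 4.

4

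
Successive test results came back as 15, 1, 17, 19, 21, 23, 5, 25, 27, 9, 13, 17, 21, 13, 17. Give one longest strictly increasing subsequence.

Patience tails give the LIS length; then backtrack through the dp parents:
15 → extends → [15]
1 → replaces 15 → [1]
17 → extends → [1, 17]
19 → extends → [1, 17, 19]
21 → extends → [1, 17, 19, 21]
23 → extends → [1, 17, 19, 21, 23]
5 → replaces 17 → [1, 5, 19, 21, 23]
25 → extends → [1, 5, 19, 21, 23, 25]
27 → extends → [1, 5, 19, 21, 23, 25, 27]
9 → replaces 19 → [1, 5, 9, 21, 23, 25, 27]
13 → replaces 21 → [1, 5, 9, 13, 23, 25, 27]
17 → replaces 23 → [1, 5, 9, 13, 17, 25, 27]
21 → replaces 25 → [1, 5, 9, 13, 17, 21, 27]
13 → already a tail → [1, 5, 9, 13, 17, 21, 27]
17 → already a tail → [1, 5, 9, 13, 17, 21, 27]
Length 7; one witness is 15, 17, 19, 21, 23, 25, 27.

15, 17, 19, 21, 23, 25, 27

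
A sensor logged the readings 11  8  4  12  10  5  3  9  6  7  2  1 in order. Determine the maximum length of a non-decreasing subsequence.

4

Track the smallest tail for each achievable length (allowing ties):
11 → extends → [11]
8 → replaces 11 → [8]
4 → replaces 8 → [4]
12 → extends → [4, 12]
10 → replaces 12 → [4, 10]
5 → replaces 10 → [4, 5]
3 → replaces 4 → [3, 5]
9 → extends → [3, 5, 9]
6 → replaces 9 → [3, 5, 6]
7 → extends → [3, 5, 6, 7]
2 → replaces 3 → [2, 5, 6, 7]
1 → replaces 2 → [1, 5, 6, 7]
Four tails, so the longest non-decreasing subsequence has length 4 (e.g. 4, 5, 6, 7).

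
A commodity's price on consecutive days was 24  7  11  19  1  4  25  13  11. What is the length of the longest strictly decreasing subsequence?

Negate each value so 'decreasing' becomes 'increasing', then run patience tails on the negated sequence:
-24 → extends → [-24]
-7 → extends → [-24, -7]
-11 → replaces -7 → [-24, -11]
-19 → replaces -11 → [-24, -19]
-1 → extends → [-24, -19, -1]
-4 → replaces -1 → [-24, -19, -4]
-25 → replaces -24 → [-25, -19, -4]
-13 → replaces -4 → [-25, -19, -13]
-11 → extends → [-25, -19, -13, -11]
Four tails, so the longest strictly decreasing subsequence of the original has length 4.

4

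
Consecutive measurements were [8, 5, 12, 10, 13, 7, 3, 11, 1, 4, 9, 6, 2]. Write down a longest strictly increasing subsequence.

8, 12, 13

Patience tails give the LIS length; then backtrack through the dp parents:
8 → extends → [8]
5 → replaces 8 → [5]
12 → extends → [5, 12]
10 → replaces 12 → [5, 10]
13 → extends → [5, 10, 13]
7 → replaces 10 → [5, 7, 13]
3 → replaces 5 → [3, 7, 13]
11 → replaces 13 → [3, 7, 11]
1 → replaces 3 → [1, 7, 11]
4 → replaces 7 → [1, 4, 11]
9 → replaces 11 → [1, 4, 9]
6 → replaces 9 → [1, 4, 6]
2 → replaces 4 → [1, 2, 6]
Length 3; one witness is 8, 12, 13.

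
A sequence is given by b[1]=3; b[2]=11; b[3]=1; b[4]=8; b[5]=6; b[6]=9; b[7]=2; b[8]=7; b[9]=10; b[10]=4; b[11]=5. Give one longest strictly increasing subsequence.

3, 8, 9, 10

Patience tails give the LIS length; then backtrack through the dp parents:
3 → extends → [3]
11 → extends → [3, 11]
1 → replaces 3 → [1, 11]
8 → replaces 11 → [1, 8]
6 → replaces 8 → [1, 6]
9 → extends → [1, 6, 9]
2 → replaces 6 → [1, 2, 9]
7 → replaces 9 → [1, 2, 7]
10 → extends → [1, 2, 7, 10]
4 → replaces 7 → [1, 2, 4, 10]
5 → replaces 10 → [1, 2, 4, 5]
Length 4; one witness is 3, 8, 9, 10.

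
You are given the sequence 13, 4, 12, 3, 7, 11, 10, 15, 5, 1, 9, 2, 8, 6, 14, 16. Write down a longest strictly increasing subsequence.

4, 7, 11, 15, 16

Patience tails give the LIS length; then backtrack through the dp parents:
13 → extends → [13]
4 → replaces 13 → [4]
12 → extends → [4, 12]
3 → replaces 4 → [3, 12]
7 → replaces 12 → [3, 7]
11 → extends → [3, 7, 11]
10 → replaces 11 → [3, 7, 10]
15 → extends → [3, 7, 10, 15]
5 → replaces 7 → [3, 5, 10, 15]
1 → replaces 3 → [1, 5, 10, 15]
9 → replaces 10 → [1, 5, 9, 15]
2 → replaces 5 → [1, 2, 9, 15]
8 → replaces 9 → [1, 2, 8, 15]
6 → replaces 8 → [1, 2, 6, 15]
14 → replaces 15 → [1, 2, 6, 14]
16 → extends → [1, 2, 6, 14, 16]
Length 5; one witness is 4, 7, 11, 15, 16.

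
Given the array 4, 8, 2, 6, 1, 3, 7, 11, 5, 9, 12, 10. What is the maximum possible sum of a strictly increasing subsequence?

40

Let S[i] be the best sum of a strictly increasing subsequence ending at i:
i:      1  2  3  4  5  6  7  8  9 10 11 12
a[i]:   4  8  2  6  1  3  7 11  5  9 12 10
S:      4 12  2 10  1  5 17 28 10 26 40 36
Maximum is 40 (e.g. 4 + 6 + 7 + 11 + 12).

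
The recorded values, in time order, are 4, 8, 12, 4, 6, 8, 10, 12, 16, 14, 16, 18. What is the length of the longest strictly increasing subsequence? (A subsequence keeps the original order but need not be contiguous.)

8

Let dp[i] be the length of the longest such subsequence ending at index i:
i:      1  2  3  4  5  6  7  8  9 10 11 12
a[i]:   4  8 12  4  6  8 10 12 16 14 16 18
dp:     1  2  3  1  2  3  4  5  6  6  7  8
Maximum dp value is 8.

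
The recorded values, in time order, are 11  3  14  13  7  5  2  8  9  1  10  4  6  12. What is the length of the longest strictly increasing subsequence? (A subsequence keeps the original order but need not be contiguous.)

6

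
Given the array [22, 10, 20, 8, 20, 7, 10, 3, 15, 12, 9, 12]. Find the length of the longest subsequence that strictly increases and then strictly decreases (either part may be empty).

5

inc[i] = longest strictly increasing subsequence ending at i; dec[i] = longest strictly decreasing subsequence starting at i:
i:      1  2  3  4  5  6  7  8  9 10 11 12
a[i]:  22 10 20  8 20  7 10  3 15 12  9 12
inc:    1  1  2  1  2  1  2  1  3  3  2  3
dec:    5  4  4  3  4  2  2  1  3  2  1  1
Best peak at i=1 (value 22): inc=1, dec=5, length 1+5−1 = 5.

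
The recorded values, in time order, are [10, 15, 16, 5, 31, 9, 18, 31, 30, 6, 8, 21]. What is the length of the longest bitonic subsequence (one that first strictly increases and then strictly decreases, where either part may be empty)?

7

inc[i] = longest strictly increasing subsequence ending at i; dec[i] = longest strictly decreasing subsequence starting at i:
i:      1  2  3  4  5  6  7  8  9 10 11 12
a[i]:  10 15 16  5 31  9 18 31 30  6  8 21
inc:    1  2  3  1  4  2  4  5  5  2  3  5
dec:    3  3  3  1  3  2  2  3  2  1  1  1
Best peak at i=8 (value 31): inc=5, dec=3, length 5+3−1 = 7.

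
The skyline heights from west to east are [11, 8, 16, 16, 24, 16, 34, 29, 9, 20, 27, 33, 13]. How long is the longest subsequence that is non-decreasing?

7

Track the smallest tail for each achievable length (allowing ties):
11 → extends → [11]
8 → replaces 11 → [8]
16 → extends → [8, 16]
16 → extends → [8, 16, 16]
24 → extends → [8, 16, 16, 24]
16 → replaces 24 → [8, 16, 16, 16]
34 → extends → [8, 16, 16, 16, 34]
29 → replaces 34 → [8, 16, 16, 16, 29]
9 → replaces 16 → [8, 9, 16, 16, 29]
20 → replaces 29 → [8, 9, 16, 16, 20]
27 → extends → [8, 9, 16, 16, 20, 27]
33 → extends → [8, 9, 16, 16, 20, 27, 33]
13 → replaces 16 → [8, 9, 13, 16, 20, 27, 33]
Seven tails, so the longest non-decreasing subsequence has length 7 (e.g. 11, 16, 16, 16, 20, 27, 33).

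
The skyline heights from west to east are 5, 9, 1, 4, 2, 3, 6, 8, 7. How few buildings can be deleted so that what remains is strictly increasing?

Fewest deletions = n − (longest strictly increasing subsequence).
Patience tails:
5 → extends → [5]
9 → extends → [5, 9]
1 → replaces 5 → [1, 9]
4 → replaces 9 → [1, 4]
2 → replaces 4 → [1, 2]
3 → extends → [1, 2, 3]
6 → extends → [1, 2, 3, 6]
8 → extends → [1, 2, 3, 6, 8]
7 → replaces 8 → [1, 2, 3, 6, 7]
Longest strictly increasing subsequence has length 5, so deletions = 9 − 5 = 4.

4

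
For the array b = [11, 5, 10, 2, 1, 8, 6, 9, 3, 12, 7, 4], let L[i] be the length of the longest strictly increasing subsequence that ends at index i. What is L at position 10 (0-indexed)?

dp[i] = 1 + max{dp[j] : j<i, b[j]<b[i]} (or 1 if no such j):
i:      0  1  2  3  4  5  6  7  8  9 10 11
b[i]:  11  5 10  2  1  8  6  9  3 12  7  4
dp:     1  1  2  1  1  2  2  3  2  4  3  3
At index 10 the value is 3.

3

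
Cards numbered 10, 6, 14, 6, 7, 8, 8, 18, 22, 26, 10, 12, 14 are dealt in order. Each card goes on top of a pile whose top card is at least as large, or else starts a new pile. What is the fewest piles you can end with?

6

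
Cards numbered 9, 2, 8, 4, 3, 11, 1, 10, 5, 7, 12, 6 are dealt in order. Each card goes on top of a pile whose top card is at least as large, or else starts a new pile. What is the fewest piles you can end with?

5

Place each on the leftmost legal pile:
9 → new pile 1 (tops now [9])
2 → pile 1 (tops now [2])
8 → new pile 2 (tops now [2, 8])
4 → pile 2 (tops now [2, 4])
3 → pile 2 (tops now [2, 3])
11 → new pile 3 (tops now [2, 3, 11])
1 → pile 1 (tops now [1, 3, 11])
10 → pile 3 (tops now [1, 3, 10])
5 → pile 3 (tops now [1, 3, 5])
7 → new pile 4 (tops now [1, 3, 5, 7])
12 → new pile 5 (tops now [1, 3, 5, 7, 12])
6 → pile 4 (tops now [1, 3, 5, 6, 12])
Five piles.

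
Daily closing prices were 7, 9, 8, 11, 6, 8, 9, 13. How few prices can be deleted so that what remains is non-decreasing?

3

Fewest deletions = n − (longest non-decreasing subsequence).
Patience tails:
7 → extends → [7]
9 → extends → [7, 9]
8 → replaces 9 → [7, 8]
11 → extends → [7, 8, 11]
6 → replaces 7 → [6, 8, 11]
8 → replaces 11 → [6, 8, 8]
9 → extends → [6, 8, 8, 9]
13 → extends → [6, 8, 8, 9, 13]
Longest non-decreasing subsequence has length 5, so deletions = 8 − 5 = 3.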